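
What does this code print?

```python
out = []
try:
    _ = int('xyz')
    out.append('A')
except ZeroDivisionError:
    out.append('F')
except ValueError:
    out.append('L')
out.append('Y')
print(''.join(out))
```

Execution trace: 'L' (except ValueError) → 'Y' (after the try/except). Output: LY

Answer: LY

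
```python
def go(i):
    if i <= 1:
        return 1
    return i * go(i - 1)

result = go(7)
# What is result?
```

go(7) = 7 * 6 * 5 * 4 * 3 * 2 * 1 = 5040

Answer: 5040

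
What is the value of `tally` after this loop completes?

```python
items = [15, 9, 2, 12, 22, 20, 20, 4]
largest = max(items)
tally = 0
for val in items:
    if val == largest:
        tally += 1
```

Count of max value 22 in [15, 9, 2, 12, 22, 20, 20, 4]
`tally` takes the values: 0 → 1

Answer: 1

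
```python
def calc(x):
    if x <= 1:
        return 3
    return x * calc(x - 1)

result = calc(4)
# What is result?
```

calc(4) = 4 * 3 * 2 * 3 = 72

Answer: 72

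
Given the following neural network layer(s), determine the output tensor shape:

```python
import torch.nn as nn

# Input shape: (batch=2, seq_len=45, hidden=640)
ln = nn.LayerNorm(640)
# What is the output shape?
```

Input: (2, 45, 640) -> Output: (2, 45, 640)

Answer: (2, 45, 640)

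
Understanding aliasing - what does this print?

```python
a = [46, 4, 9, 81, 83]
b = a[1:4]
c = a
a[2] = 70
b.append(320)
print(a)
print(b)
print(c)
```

Key concept: slice vs alias.
Step by step:
`a = [46, 4, 9, 81, 83]` → a = [46, 4, 9, 81, 83]
`b = a[1:4]` → b = [4, 9, 81]
`c = a` → c = [46, 4, 9, 81, 83] (same object as a)
`a[2] = 70` → a = [46, 4, 70, 81, 83] (same object as c); c = [46, 4, 70, 81, 83] (same object as a)
`b.append(320)` → b = [4, 9, 81, 320]
`print(a)` → prints [46, 4, 70, 81, 83]
`print(b)` → prints [4, 9, 81, 320]
`print(c)` → prints [46, 4, 70, 81, 83]

Answer:
[46, 4, 70, 81, 83]
[4, 9, 81, 320]
[46, 4, 70, 81, 83]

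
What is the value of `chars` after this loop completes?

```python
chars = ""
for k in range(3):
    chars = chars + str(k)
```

Concatenate digits 0 to 2
`chars` takes the values: "" → "0" → "01" → "012"

Answer: "012"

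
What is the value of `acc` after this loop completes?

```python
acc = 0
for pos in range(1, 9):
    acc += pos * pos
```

Sum of squares 1² to 8² = 204
`acc` takes the values: 0 → 1 → 5 → 14 → 30 → 55 → 91 → 140 → 204

Answer: 204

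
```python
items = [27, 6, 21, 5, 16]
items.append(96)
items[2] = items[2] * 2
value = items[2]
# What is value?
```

Trace:
`items = [27, 6, 21, 5, 16]` → items = [27, 6, 21, 5, 16]
`items.append(96)` → items = [27, 6, 21, 5, 16, 96]
`items[2] = items[2] * 2` → items = [27, 6, 42, 5, 16, 96]
`value = items[2]` → value = 42
So value = 42

Answer: 42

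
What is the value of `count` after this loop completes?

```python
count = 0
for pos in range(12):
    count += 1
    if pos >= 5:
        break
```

Loop breaks when pos reaches 5, count is 6
`count` takes the values: 0 → 1 → 2 → 3 → 4 → 5 → 6

Answer: 6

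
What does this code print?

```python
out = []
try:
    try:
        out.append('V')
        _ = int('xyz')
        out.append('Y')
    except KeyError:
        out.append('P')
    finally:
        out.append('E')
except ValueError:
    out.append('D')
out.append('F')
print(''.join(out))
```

Execution trace: 'V' (inner try body) → 'E' (inner finally) → 'D' (outer except ValueError) → 'F' (after the try/except). Output: VEDF

Answer: VEDF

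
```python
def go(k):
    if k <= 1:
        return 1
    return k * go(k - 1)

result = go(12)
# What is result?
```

go(12) = 12 * 11 * 10 * 9 * 8 * 7 * 6 * 5 * 4 * 3 * 2 * 1 = 479001600

Answer: 479001600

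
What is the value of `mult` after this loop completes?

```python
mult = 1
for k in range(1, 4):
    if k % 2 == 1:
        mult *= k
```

Product of odd numbers 1 to 3
`mult` takes the values: 1 → 3

Answer: 3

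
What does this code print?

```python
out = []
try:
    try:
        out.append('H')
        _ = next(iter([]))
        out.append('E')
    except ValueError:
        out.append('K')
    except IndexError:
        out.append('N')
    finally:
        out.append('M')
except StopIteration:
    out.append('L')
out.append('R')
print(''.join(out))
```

Execution trace: 'H' (try body) → 'M' (finally) → 'L' (outer except StopIteration) → 'R' (after the try/except). Output: HMLR

Answer: HMLR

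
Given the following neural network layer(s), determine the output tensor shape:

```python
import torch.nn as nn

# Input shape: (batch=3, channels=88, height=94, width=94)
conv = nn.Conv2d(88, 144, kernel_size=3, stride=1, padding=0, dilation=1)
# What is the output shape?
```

Input: (3, 88, 94, 94) -> Output: (3, 144, 92, 92)

Answer: (3, 144, 92, 92)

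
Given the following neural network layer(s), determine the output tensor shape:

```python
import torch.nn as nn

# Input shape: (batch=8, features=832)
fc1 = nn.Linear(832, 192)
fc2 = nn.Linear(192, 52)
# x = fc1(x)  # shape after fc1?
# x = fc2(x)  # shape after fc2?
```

Input: (8, 832) -> after fc1: (8, 192) -> Output: (8, 52)

Answer: (8, 52)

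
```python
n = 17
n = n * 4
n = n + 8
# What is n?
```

Trace:
`n = 17` → n = 17
`n = n * 4` → n = 68
`n = n + 8` → n = 76
So n = 76

Answer: 76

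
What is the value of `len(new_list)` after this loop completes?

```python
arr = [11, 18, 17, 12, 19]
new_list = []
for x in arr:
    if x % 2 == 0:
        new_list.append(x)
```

Count even numbers in [11, 18, 17, 12, 19]
`new_list` takes the values: [] → [18] → [18, 12]
So `len(new_list)` = 2

Answer: 2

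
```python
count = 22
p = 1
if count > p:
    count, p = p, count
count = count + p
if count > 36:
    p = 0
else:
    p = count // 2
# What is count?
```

Trace:
`count = 22` → count = 22
`p = 1` → p = 1
`if count > p: ...` → count > p is True → count = 1; p = 22
`count = count + p` → count = 23
`if count > 36: ...` → count > 36 is False, take else branch → p = 11
So count = 23

Answer: 23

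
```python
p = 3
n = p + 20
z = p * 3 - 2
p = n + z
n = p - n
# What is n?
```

Trace:
`p = 3` → p = 3
`n = p + 20` → n = 23
`z = p * 3 - 2` → z = 7
`p = n + z` → p = 30
`n = p - n` → n = 7
So n = 7

Answer: 7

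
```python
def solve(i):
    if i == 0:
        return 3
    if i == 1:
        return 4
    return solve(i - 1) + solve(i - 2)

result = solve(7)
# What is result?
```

Build up from base cases: solve(0)=3, solve(1)=4, solve(2)=7, solve(3)=11, solve(4)=18, solve(5)=29, solve(6)=47, ..., solve(7)=76

Answer: 76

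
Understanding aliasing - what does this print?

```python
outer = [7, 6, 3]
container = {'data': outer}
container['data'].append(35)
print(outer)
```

Key concept: dict holds reference to list.
Step by step:
`outer = [7, 6, 3]` → outer = [7, 6, 3]
`container = {'data': outer}` → container = {'data': [7, 6, 3]}
`container['data'].append(35)` → outer = [7, 6, 3, 35]; container = {'data': [7, 6, 3, 35]}
`print(outer)` → prints [7, 6, 3, 35]

Answer: [7, 6, 3, 35]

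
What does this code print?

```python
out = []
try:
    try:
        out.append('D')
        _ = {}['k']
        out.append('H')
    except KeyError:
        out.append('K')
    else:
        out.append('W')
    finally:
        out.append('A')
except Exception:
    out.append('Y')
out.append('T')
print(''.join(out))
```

Execution trace: 'D' (inner try body) → 'K' (inner except KeyError) → 'A' (inner finally) → 'T' (after the try/except). Output: DKAT

Answer: DKAT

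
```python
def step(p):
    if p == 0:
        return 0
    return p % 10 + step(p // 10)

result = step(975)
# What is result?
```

Sum of digits of 975: 5 + 7 + 9 = 21

Answer: 21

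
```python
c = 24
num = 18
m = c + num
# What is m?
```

Trace:
`c = 24` → c = 24
`num = 18` → num = 18
`m = c + num` → m = 42
So m = 42

Answer: 42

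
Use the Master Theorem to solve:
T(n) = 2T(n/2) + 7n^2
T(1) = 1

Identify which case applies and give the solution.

a=2, b=2, f(n)=7n^2. log_2(2) = 1. Since c=2 > 1 and the regularity condition holds (2(n/2)^2 = (2/2^2)n^2 with 2/2^2 < 1), Case 3 applies: T(n) = Θ(f(n)) = O(n^2).

Answer: O(n^2) - Case 3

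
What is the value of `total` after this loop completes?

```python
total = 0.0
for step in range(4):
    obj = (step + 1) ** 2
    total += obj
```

Sum of squared losses 1² + 2² + ... + 4²
`total` takes the values: 0.0 → 1.0 → 5.0 → 14.0 → 30.0

Answer: 30.0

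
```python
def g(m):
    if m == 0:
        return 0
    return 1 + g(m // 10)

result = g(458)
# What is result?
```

Count of digits of 458: 3

Answer: 3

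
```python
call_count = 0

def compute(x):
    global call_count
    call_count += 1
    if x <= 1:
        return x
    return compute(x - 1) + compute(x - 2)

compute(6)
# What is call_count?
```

Calls(x) = 1 + Calls(x-1) + Calls(x-2); Calls(0)=Calls(1)=1. For x=6 this gives 25.

Answer: 25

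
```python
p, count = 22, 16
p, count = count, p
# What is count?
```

Trace:
`p, count = 22, 16` → p = 22; count = 16
`p, count = count, p` → p = 16; count = 22
So count = 22

Answer: 22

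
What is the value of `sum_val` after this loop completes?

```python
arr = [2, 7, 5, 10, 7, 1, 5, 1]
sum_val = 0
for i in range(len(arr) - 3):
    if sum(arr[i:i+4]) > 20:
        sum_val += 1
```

Count windows with sum > 20
`sum_val` takes the values: 0 → 1 → 2 → 3 → 4

Answer: 4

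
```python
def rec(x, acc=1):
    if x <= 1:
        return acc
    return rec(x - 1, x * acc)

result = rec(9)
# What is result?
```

Accumulator trace (n, acc): (9, 1) -> (8, 9) -> (7, 72) -> (6, 504) -> (5, 3024) -> (4, 15120) -> (3, 60480) -> (2, 181440) -> (1, 362880) -> return 362880

Answer: 362880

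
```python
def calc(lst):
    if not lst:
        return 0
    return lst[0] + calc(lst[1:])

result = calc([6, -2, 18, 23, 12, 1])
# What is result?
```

6 + (-2) + 18 + 23 + 12 + 1 + 0 = 58

Answer: 58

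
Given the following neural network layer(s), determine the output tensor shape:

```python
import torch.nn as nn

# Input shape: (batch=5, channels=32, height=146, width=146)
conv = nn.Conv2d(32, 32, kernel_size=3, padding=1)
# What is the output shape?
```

Input: (5, 32, 146, 146) -> Output: (5, 32, 146, 146)

Answer: (5, 32, 146, 146)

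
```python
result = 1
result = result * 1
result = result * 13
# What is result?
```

Trace:
`result = 1` → result = 1
`result = result * 1` → result = 1
`result = result * 13` → result = 13
So result = 13

Answer: 13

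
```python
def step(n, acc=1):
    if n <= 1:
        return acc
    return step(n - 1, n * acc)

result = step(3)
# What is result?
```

Accumulator trace (n, acc): (3, 1) -> (2, 3) -> (1, 6) -> return 6

Answer: 6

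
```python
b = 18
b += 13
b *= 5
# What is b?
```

Trace:
`b = 18` → b = 18
`b += 13` → b = 31
`b *= 5` → b = 155
So b = 155

Answer: 155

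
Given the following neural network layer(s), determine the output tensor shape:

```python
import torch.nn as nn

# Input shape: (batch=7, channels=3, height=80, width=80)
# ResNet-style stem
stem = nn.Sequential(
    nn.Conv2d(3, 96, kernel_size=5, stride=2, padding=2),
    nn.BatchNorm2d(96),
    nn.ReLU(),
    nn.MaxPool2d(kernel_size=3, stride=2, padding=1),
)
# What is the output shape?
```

Input: (7, 3, 80, 80) -> after Conv2d 5x5 stride=2: (7, 96, 40, 40) -> Output: (7, 96, 20, 20)

Answer: (7, 96, 20, 20)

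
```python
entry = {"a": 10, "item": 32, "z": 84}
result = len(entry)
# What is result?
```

Trace:
`entry = {"a": 10, "item": 32, "z": 84}` → entry = {'a': 10, 'item': 32, 'z': 84}
`result = len(entry)` → result = 3
So result = 3

Answer: 3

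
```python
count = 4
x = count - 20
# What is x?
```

Trace:
`count = 4` → count = 4
`x = count - 20` → x = -16
So x = -16

Answer: -16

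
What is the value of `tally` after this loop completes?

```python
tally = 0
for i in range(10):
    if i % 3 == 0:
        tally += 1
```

Count numbers divisible by 3 in range(10)
`tally` takes the values: 0 → 1 → 2 → 3 → 4

Answer: 4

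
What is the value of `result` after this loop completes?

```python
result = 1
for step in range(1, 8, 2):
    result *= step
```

Product of 1, 3, 5, ... up to 7
`result` takes the values: 1 → 3 → 15 → 105

Answer: 105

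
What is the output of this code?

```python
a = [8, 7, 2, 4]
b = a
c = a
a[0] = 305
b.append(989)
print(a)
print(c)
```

Key concept: multiple aliases.
Step by step:
`a = [8, 7, 2, 4]` → a = [8, 7, 2, 4]
`b = a` → b = [8, 7, 2, 4] (same object as a)
`c = a` → c = [8, 7, 2, 4] (same object as a, b)
`a[0] = 305` → a = [305, 7, 2, 4] (same object as b, c); b = [305, 7, 2, 4] (same object as a, c); c = [305, 7, 2, 4] (same object as a, b)
`b.append(989)` → a = [305, 7, 2, 4, 989] (same object as b, c); b = [305, 7, 2, 4, 989] (same object as a, c); c = [305, 7, 2, 4, 989] (same object as a, b)
`print(a)` → prints [305, 7, 2, 4, 989]
`print(c)` → prints [305, 7, 2, 4, 989]

Answer:
[305, 7, 2, 4, 989]
[305, 7, 2, 4, 989]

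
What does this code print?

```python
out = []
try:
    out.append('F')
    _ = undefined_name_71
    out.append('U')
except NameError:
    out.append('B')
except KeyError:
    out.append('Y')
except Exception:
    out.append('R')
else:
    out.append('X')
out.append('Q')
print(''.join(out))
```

Execution trace: 'F' (try body) → 'B' (except NameError) → 'Q' (after the try/except). Output: FBQ

Answer: FBQ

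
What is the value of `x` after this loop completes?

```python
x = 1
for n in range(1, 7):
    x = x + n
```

Start at 1, add 1 through 6
`x` takes the values: 1 → 2 → 4 → 7 → 11 → 16 → 22

Answer: 22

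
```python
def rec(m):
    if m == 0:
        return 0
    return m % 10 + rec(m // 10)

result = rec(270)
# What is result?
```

Sum of digits of 270: 0 + 7 + 2 = 9

Answer: 9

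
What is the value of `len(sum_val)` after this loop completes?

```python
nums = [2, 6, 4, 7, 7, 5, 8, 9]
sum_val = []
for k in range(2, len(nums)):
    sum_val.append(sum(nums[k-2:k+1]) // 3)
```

Number of 3-element averages
`sum_val` takes the values: [] → [4] → [4, 5] → [4, 5, 6] → [4, 5, 6, 6] → [4, 5, 6, 6, 6] → [4, 5, 6, 6, 6, 7]
So `len(sum_val)` = 6

Answer: 6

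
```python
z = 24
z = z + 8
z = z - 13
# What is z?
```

Trace:
`z = 24` → z = 24
`z = z + 8` → z = 32
`z = z - 13` → z = 19
So z = 19

Answer: 19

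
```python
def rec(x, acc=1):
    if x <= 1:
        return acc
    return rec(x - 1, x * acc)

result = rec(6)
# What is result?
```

Accumulator trace (n, acc): (6, 1) -> (5, 6) -> (4, 30) -> (3, 120) -> (2, 360) -> (1, 720) -> return 720

Answer: 720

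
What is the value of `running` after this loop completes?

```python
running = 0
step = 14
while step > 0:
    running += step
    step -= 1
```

Sum 14 down to 1
`running` takes the values: 0 → 14 → 27 → 39 → 50 → 60 → 69 → 77 → 84 → 90 → 95 → 99 → 102 → 104 → 105

Answer: 105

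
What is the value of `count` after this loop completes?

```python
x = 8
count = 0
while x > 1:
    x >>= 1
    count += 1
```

Count right shifts until 1
`count` takes the values: 0 → 1 → 2 → 3

Answer: 3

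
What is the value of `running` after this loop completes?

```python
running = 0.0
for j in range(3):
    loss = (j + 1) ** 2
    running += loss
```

Sum of squared losses 1² + 2² + ... + 3²
`running` takes the values: 0.0 → 1.0 → 5.0 → 14.0

Answer: 14.0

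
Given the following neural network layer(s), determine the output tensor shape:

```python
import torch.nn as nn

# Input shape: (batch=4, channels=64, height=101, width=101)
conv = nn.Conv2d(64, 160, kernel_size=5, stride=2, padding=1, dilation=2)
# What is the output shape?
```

Input: (4, 64, 101, 101) -> Output: (4, 160, 48, 48)

Answer: (4, 160, 48, 48)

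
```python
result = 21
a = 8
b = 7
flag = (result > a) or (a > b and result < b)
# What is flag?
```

Trace:
`result = 21` → result = 21
`a = 8` → a = 8
`b = 7` → b = 7
`flag = (result > a) or (a > b and result < b)` → flag = True
So flag = True

Answer: True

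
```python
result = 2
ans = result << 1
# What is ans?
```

Trace:
`result = 2` → result = 2
`ans = result << 1` → ans = 4
So ans = 4

Answer: 4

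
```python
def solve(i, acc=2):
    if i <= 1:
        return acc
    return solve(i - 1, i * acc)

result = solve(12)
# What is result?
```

Accumulator trace (n, acc): (12, 2) -> (11, 24) -> (10, 264) -> (9, 2640) -> (8, 23760) -> (7, 190080) -> (6, 1330560) -> (5, 7983360) -> (4, 39916800) -> (3, 159667200) -> (2, 479001600) -> (1, 958003200) -> return 958003200

Answer: 958003200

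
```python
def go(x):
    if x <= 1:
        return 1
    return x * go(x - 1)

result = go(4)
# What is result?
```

go(4) = 4 * 3 * 2 * 1 = 24

Answer: 24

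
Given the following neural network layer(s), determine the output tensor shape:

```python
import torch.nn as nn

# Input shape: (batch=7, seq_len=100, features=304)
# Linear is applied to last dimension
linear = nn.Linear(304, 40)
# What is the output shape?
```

Input: (7, 100, 304) -> Output: (7, 100, 40)

Answer: (7, 100, 40)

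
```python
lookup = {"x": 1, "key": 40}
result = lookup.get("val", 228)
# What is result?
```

Trace:
`lookup = {"x": 1, "key": 40}` → lookup = {'x': 1, 'key': 40}
`result = lookup.get("val", 228)` → result = 228
So result = 228

Answer: 228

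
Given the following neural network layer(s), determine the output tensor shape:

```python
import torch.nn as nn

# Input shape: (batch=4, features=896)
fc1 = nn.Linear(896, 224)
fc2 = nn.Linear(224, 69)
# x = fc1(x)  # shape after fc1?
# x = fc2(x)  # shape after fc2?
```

Input: (4, 896) -> after fc1: (4, 224) -> Output: (4, 69)

Answer: (4, 69)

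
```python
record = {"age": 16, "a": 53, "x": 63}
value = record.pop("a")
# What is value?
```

Trace:
`record = {"age": 16, "a": 53, "x": 63}` → record = {'age': 16, 'a': 53, 'x': 63}
`value = record.pop("a")` → record = {'age': 16, 'x': 63}; value = 53
So value = 53

Answer: 53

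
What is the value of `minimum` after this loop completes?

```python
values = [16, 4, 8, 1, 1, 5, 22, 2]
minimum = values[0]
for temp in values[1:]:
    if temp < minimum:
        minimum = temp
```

Minimum of [16, 4, 8, 1, 1, 5, 22, 2]
`minimum` takes the values: 16 → 4 → 1

Answer: 1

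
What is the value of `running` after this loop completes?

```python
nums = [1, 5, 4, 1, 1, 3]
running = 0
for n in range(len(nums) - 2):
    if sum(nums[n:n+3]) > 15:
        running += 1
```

Count windows with sum > 15
`running` takes the values: 0

Answer: 0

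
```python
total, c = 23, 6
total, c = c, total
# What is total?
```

Trace:
`total, c = 23, 6` → total = 23; c = 6
`total, c = c, total` → total = 6; c = 23
So total = 6

Answer: 6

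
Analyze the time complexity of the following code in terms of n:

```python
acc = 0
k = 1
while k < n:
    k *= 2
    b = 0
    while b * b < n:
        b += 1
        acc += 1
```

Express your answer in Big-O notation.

Each loop level contributes: log n × √n. Multiplying the contributions gives O(√n log n).

Answer: O(√n log n)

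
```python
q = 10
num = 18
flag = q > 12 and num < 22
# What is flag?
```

Trace:
`q = 10` → q = 10
`num = 18` → num = 18
`flag = q > 12 and num < 22` → flag = False
So flag = False

Answer: False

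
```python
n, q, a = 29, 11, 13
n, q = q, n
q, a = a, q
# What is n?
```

Trace:
`n, q, a = 29, 11, 13` → n = 29; q = 11; a = 13
`n, q = q, n` → n = 11; q = 29
`q, a = a, q` → q = 13; a = 29
So n = 11

Answer: 11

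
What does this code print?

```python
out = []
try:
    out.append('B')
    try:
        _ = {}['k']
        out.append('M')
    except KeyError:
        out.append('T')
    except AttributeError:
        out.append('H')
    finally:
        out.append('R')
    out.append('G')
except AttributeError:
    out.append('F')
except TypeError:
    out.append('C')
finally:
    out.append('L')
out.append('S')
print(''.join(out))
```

Execution trace: 'B' (try body) → 'T' (inner except KeyError) → 'R' (inner finally) → 'G' (try body, no exception) → 'L' (finally) → 'S' (after the try/except). Output: BTRGLS

Answer: BTRGLS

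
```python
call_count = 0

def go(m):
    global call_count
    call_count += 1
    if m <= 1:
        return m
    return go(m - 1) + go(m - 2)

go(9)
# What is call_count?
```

Calls(m) = 1 + Calls(m-1) + Calls(m-2); Calls(0)=Calls(1)=1. For m=9 this gives 109.

Answer: 109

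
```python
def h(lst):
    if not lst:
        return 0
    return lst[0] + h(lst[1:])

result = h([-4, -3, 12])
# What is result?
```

(-4) + (-3) + 12 + 0 = 5

Answer: 5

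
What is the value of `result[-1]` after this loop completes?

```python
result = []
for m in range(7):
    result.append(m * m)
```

Last element of squares 0 to 6
`result` takes the values: [] → [0] → [0, 1] → [0, 1, 4] → [0, 1, 4, 9] → [0, 1, 4, 9, 16] → [0, 1, 4, 9, 16, 25] → [0, 1, 4, 9, 16, 25, 36]
So `result[-1]` = 36

Answer: 36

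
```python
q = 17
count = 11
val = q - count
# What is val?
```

Trace:
`q = 17` → q = 17
`count = 11` → count = 11
`val = q - count` → val = 6
So val = 6

Answer: 6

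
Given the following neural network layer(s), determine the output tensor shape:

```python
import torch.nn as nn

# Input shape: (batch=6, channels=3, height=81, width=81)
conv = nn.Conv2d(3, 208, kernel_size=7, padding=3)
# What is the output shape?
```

Input: (6, 3, 81, 81) -> Output: (6, 208, 81, 81)

Answer: (6, 208, 81, 81)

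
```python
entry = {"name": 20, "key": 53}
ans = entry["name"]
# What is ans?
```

Trace:
`entry = {"name": 20, "key": 53}` → entry = {'name': 20, 'key': 53}
`ans = entry["name"]` → ans = 20
So ans = 20

Answer: 20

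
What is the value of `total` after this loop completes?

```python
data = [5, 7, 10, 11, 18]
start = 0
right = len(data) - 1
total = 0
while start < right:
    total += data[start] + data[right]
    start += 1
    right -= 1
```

Sum of pairs from ends
`total` takes the values: 0 → 23 → 41

Answer: 41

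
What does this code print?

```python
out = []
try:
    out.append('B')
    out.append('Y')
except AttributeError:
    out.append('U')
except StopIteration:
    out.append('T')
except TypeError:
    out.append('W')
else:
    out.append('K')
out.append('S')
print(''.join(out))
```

Execution trace: 'B' (try body) → 'Y' (try body, no exception) → 'K' (else) → 'S' (after the try/except). Output: BYKS

Answer: BYKS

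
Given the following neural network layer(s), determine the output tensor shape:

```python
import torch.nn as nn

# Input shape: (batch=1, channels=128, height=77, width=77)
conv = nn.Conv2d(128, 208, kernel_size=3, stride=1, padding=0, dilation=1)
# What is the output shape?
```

Input: (1, 128, 77, 77) -> Output: (1, 208, 75, 75)

Answer: (1, 208, 75, 75)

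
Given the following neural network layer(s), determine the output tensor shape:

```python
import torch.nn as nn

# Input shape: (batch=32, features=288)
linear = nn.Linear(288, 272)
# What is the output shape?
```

Input: (32, 288) -> Output: (32, 272)

Answer: (32, 272)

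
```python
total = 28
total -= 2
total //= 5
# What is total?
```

Trace:
`total = 28` → total = 28
`total -= 2` → total = 26
`total //= 5` → total = 5
So total = 5

Answer: 5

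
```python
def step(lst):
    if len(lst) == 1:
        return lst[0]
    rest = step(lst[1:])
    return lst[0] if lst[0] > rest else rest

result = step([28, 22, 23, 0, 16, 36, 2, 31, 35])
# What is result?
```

Recursive max over [28, 22, 23, 0, 16, 36, 2, 31, 35] = 36

Answer: 36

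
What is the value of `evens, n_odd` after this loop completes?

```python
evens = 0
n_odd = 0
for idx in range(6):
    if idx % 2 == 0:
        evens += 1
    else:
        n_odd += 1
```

Count evens and odds in range(6)
`evens, n_odd` takes the values: (0, 0) → (1, 0) → (1, 1) → (2, 1) → (2, 2) → (3, 2) → (3, 3)

Answer: 3, 3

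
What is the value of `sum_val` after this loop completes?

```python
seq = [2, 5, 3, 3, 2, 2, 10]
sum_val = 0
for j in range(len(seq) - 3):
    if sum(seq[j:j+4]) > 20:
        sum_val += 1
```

Count windows with sum > 20
`sum_val` takes the values: 0

Answer: 0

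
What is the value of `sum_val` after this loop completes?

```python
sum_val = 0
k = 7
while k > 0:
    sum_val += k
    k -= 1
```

Sum 7 down to 1
`sum_val` takes the values: 0 → 7 → 13 → 18 → 22 → 25 → 27 → 28

Answer: 28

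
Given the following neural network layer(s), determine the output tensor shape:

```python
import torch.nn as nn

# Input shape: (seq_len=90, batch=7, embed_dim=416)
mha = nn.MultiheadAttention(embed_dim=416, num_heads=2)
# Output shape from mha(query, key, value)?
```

Input: (90, 7, 416) -> Output: (90, 7, 416)

Answer: (90, 7, 416)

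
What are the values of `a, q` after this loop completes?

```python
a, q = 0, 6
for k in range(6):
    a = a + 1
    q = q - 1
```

a goes 0→6, q goes 6→0
`a, q` takes the values: (0, 6) → (1, 6) → (1, 5) → (2, 5) → (2, 4) → (3, 4) → (3, 3) → (4, 3) → (4, 2) → (5, 2) → (5, 1) → (6, 1) → (6, 0)

Answer: 6, 0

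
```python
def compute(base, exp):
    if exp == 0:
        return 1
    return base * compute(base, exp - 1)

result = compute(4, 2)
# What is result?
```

compute(4, 2) = 4 * 4 = 16

Answer: 16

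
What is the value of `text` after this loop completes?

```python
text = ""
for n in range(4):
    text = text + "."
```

Repeat '.' 4 times
`text` takes the values: "" → "." → ".." → "..." → "...."

Answer: "...."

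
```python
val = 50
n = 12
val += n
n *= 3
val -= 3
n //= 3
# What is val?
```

Trace:
`val = 50` → val = 50
`n = 12` → n = 12
`val += n` → val = 62
`n *= 3` → n = 36
`val -= 3` → val = 59
`n //= 3` → n = 12
So val = 59

Answer: 59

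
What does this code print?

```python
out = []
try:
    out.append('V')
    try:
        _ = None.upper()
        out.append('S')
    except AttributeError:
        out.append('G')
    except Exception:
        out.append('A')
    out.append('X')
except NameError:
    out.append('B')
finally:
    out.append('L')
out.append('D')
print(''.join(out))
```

Execution trace: 'V' (try body) → 'G' (inner except AttributeError) → 'X' (try body, no exception) → 'L' (finally) → 'D' (after the try/except). Output: VGXLD

Answer: VGXLD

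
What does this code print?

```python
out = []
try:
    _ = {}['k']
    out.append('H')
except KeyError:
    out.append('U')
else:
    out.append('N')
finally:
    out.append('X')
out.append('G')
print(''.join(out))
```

Execution trace: 'U' (except KeyError) → 'X' (finally) → 'G' (after the try/except). Output: UXG

Answer: UXG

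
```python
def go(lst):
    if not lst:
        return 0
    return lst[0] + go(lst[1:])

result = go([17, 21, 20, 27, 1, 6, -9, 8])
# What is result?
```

17 + 21 + 20 + 27 + 1 + 6 + (-9) + 8 + 0 = 91

Answer: 91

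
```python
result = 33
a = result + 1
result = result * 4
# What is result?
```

Trace:
`result = 33` → result = 33
`a = result + 1` → a = 34
`result = result * 4` → result = 132
So result = 132

Answer: 132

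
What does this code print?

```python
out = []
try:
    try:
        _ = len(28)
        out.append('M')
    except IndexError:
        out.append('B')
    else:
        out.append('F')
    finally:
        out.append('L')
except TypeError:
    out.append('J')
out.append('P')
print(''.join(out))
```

Execution trace: 'L' (finally) → 'J' (outer except TypeError) → 'P' (after the try/except). Output: LJP

Answer: LJP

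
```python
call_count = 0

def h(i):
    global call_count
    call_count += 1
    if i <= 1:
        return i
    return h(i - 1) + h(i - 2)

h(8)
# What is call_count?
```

Calls(i) = 1 + Calls(i-1) + Calls(i-2); Calls(0)=Calls(1)=1. For i=8 this gives 67.

Answer: 67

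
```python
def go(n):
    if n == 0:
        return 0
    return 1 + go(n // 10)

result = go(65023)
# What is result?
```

Count of digits of 65023: 5

Answer: 5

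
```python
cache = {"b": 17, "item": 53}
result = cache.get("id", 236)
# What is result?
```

Trace:
`cache = {"b": 17, "item": 53}` → cache = {'b': 17, 'item': 53}
`result = cache.get("id", 236)` → result = 236
So result = 236

Answer: 236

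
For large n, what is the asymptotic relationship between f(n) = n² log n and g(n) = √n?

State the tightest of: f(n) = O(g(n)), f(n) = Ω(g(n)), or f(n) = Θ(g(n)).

n² log n vs √n: f(n) = Ω(g(n)) but not O(g(n)) — n² log n grows strictly faster than √n.

Answer: f(n) = Ω(g(n)) but not O(g(n)) — n² log n grows strictly faster than √n.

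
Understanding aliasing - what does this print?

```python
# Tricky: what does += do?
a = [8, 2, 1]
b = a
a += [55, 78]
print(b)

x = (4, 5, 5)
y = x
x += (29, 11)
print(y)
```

Key concept: += behavior differs for mutable vs immutable.
Step by step:
`a = [8, 2, 1]` → a = [8, 2, 1]
`b = a` → b = [8, 2, 1] (same object as a)
`a += [55, 78]` → a = [8, 2, 1, 55, 78] (same object as b); b = [8, 2, 1, 55, 78] (same object as a)
`print(b)` → prints [8, 2, 1, 55, 78]
`x = (4, 5, 5)` → x = (4, 5, 5)
`y = x` → y = (4, 5, 5)
`x += (29, 11)` → x = (4, 5, 5, 29, 11)
`print(y)` → prints (4, 5, 5)

Answer:
[8, 2, 1, 55, 78]
(4, 5, 5)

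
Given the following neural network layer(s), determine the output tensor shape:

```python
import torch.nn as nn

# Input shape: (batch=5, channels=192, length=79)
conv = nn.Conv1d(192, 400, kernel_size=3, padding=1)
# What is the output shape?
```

Input: (5, 192, 79) -> Output: (5, 400, 79)

Answer: (5, 400, 79)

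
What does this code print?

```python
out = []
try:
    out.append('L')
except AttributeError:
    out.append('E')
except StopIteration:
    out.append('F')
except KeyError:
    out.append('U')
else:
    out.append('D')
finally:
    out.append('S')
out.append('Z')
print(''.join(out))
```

Execution trace: 'L' (try body, no exception) → 'D' (else) → 'S' (finally) → 'Z' (after the try/except). Output: LDSZ

Answer: LDSZ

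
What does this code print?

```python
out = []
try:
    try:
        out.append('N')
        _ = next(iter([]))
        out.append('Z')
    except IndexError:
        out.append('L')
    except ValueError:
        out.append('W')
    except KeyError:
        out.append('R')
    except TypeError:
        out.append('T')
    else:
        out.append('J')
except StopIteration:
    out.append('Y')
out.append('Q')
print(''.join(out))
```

Execution trace: 'N' (try body) → 'Y' (outer except StopIteration) → 'Q' (after the try/except). Output: NYQ

Answer: NYQ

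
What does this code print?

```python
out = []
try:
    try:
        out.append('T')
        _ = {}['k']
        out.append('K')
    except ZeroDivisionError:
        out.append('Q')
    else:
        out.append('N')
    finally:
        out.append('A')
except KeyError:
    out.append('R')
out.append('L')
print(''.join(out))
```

Execution trace: 'T' (try body) → 'A' (finally) → 'R' (outer except KeyError) → 'L' (after the try/except). Output: TARL

Answer: TARL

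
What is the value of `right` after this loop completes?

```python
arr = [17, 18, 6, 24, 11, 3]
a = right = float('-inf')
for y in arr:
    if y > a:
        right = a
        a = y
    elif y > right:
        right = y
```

Second largest (with repeats) in [17, 18, 6, 24, 11, 3]
`right` takes the values: -inf → 17 → 18

Answer: 18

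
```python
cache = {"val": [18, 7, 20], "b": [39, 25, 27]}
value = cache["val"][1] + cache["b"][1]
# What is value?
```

Trace:
`cache = {"val": [18, 7, 20], "b": [39, 25, 27]}` → cache = {'val': [18, 7, 20], 'b': [39, 25, 27]}
`value = cache["val"][1] + cache["b"][1]` → value = 32
So value = 32

Answer: 32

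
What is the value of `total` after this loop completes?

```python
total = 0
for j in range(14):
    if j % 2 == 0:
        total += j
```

Sum of even numbers 0 to 13
`total` takes the values: 0 → 2 → 6 → 12 → 20 → 30 → 42

Answer: 42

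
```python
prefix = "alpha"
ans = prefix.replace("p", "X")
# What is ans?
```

Trace:
`prefix = "alpha"` → prefix = 'alpha'
`ans = prefix.replace("p", "X")` → ans = 'alXha'
So ans = 'alXha'

Answer: 'alXha'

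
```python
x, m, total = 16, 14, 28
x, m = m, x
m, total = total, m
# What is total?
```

Trace:
`x, m, total = 16, 14, 28` → x = 16; m = 14; total = 28
`x, m = m, x` → x = 14; m = 16
`m, total = total, m` → m = 28; total = 16
So total = 16

Answer: 16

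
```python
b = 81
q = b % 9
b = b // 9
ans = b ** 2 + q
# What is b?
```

Trace:
`b = 81` → b = 81
`q = b % 9` → q = 0
`b = b // 9` → b = 9
`ans = b ** 2 + q` → ans = 81
So b = 9

Answer: 9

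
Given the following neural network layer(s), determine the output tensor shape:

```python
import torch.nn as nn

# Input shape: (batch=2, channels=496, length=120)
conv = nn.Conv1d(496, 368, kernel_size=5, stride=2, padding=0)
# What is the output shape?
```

Input: (2, 496, 120) -> Output: (2, 368, 58)

Answer: (2, 368, 58)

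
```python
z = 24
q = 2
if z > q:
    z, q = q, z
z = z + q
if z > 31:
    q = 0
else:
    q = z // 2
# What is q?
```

Trace:
`z = 24` → z = 24
`q = 2` → q = 2
`if z > q: ...` → z > q is True → z = 2; q = 24
`z = z + q` → z = 26
`if z > 31: ...` → z > 31 is False, take else branch → q = 13
So q = 13

Answer: 13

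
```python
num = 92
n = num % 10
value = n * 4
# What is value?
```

Trace:
`num = 92` → num = 92
`n = num % 10` → n = 2
`value = n * 4` → value = 8
So value = 8

Answer: 8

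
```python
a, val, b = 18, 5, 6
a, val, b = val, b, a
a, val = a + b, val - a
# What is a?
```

Trace:
`a, val, b = 18, 5, 6` → a = 18; val = 5; b = 6
`a, val, b = val, b, a` → a = 5; val = 6; b = 18
`a, val = a + b, val - a` → a = 23; val = 1
So a = 23

Answer: 23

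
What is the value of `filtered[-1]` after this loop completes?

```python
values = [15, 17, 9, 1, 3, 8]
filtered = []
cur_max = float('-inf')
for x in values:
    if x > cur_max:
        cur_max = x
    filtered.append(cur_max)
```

Running max ends at 17
`filtered` takes the values: [] → [15] → [15, 17] → [15, 17, 17] → [15, 17, 17, 17] → [15, 17, 17, 17, 17] → [15, 17, 17, 17, 17, 17]
So `filtered[-1]` = 17

Answer: 17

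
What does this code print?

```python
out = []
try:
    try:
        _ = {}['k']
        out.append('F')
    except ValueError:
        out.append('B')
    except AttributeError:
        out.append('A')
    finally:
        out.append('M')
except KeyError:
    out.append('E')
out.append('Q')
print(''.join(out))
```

Execution trace: 'M' (inner finally) → 'E' (outer except KeyError) → 'Q' (after the try/except). Output: MEQ

Answer: MEQ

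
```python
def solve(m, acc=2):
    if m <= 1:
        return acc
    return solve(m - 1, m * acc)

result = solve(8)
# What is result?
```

Accumulator trace (n, acc): (8, 2) -> (7, 16) -> (6, 112) -> (5, 672) -> (4, 3360) -> (3, 13440) -> (2, 40320) -> (1, 80640) -> return 80640

Answer: 80640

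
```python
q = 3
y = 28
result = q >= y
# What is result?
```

Trace:
`q = 3` → q = 3
`y = 28` → y = 28
`result = q >= y` → result = False
So result = False

Answer: False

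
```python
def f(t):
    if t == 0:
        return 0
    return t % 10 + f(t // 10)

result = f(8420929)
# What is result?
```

Sum of digits of 8420929: 9 + 2 + 9 + 0 + 2 + 4 + 8 = 34

Answer: 34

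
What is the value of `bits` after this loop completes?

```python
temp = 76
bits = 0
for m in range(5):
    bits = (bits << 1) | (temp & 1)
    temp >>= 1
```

Reverse lowest 5 bits of 76
`bits` takes the values: 0 → 1 → 3 → 6

Answer: 6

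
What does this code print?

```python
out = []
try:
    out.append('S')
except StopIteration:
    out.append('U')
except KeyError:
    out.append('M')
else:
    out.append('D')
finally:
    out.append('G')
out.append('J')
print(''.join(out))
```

Execution trace: 'S' (try body, no exception) → 'D' (else) → 'G' (finally) → 'J' (after the try/except). Output: SDGJ

Answer: SDGJ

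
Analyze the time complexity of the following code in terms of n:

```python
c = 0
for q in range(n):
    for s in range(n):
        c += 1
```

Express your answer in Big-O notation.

Each loop level contributes: n × n. Multiplying the contributions gives O(n^2).

Answer: O(n^2)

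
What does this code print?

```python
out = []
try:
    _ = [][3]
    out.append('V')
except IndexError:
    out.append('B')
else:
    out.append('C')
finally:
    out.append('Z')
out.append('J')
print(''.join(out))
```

Execution trace: 'B' (except IndexError) → 'Z' (finally) → 'J' (after the try/except). Output: BZJ

Answer: BZJ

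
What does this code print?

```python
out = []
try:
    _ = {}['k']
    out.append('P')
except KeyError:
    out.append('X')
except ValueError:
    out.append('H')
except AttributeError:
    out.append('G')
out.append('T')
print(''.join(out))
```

Execution trace: 'X' (except KeyError) → 'T' (after the try/except). Output: XT

Answer: XT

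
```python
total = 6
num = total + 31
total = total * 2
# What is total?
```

Trace:
`total = 6` → total = 6
`num = total + 31` → num = 37
`total = total * 2` → total = 12
So total = 12

Answer: 12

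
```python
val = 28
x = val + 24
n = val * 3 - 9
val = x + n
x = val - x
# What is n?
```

Trace:
`val = 28` → val = 28
`x = val + 24` → x = 52
`n = val * 3 - 9` → n = 75
`val = x + n` → val = 127
`x = val - x` → x = 75
So n = 75

Answer: 75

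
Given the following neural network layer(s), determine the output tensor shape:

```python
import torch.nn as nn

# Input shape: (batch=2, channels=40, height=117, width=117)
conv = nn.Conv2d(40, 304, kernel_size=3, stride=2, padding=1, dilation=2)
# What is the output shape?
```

Input: (2, 40, 117, 117) -> Output: (2, 304, 58, 58)

Answer: (2, 304, 58, 58)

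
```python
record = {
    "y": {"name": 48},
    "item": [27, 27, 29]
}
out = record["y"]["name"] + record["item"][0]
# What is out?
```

Trace:
`record = { ...` → record = {'y': {'name': 48}, 'item': [27, 27, 29]}
`out = record["y"]["name"] + record["item"][0]` → out = 75
So out = 75

Answer: 75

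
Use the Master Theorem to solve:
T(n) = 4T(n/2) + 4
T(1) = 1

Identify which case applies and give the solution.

a=4, b=2, f(n)=4. log_2(4) = 2. Since c=0 < 2, Case 1 applies: T(n) = Θ(n^log_b(a)) = O(n^2).

Answer: O(n^2) - Case 1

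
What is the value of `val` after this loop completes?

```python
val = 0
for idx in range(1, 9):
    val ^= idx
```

XOR of 1 to 8
`val` takes the values: 0 → 1 → 3 → 0 → 4 → 1 → 7 → 0 → 8

Answer: 8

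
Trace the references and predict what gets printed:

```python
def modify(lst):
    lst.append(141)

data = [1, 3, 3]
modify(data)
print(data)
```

Key concept: function modifies passed list.
Step by step:
`data = [1, 3, 3]` → data = [1, 3, 3]
`modify(data)` → data = [1, 3, 3, 141]
`print(data)` → prints [1, 3, 3, 141]

Answer: [1, 3, 3, 141]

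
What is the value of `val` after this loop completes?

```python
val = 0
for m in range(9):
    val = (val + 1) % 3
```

Increment mod 3, 9 times = 0
`val` takes the values: 0 → 1 → 2 → 0 → 1 → 2 → 0 → 1 → 2 → 0

Answer: 0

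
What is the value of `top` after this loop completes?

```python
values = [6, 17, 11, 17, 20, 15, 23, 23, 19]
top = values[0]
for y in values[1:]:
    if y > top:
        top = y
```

Maximum of [6, 17, 11, 17, 20, 15, 23, 23, 19]
`top` takes the values: 6 → 17 → 20 → 23

Answer: 23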